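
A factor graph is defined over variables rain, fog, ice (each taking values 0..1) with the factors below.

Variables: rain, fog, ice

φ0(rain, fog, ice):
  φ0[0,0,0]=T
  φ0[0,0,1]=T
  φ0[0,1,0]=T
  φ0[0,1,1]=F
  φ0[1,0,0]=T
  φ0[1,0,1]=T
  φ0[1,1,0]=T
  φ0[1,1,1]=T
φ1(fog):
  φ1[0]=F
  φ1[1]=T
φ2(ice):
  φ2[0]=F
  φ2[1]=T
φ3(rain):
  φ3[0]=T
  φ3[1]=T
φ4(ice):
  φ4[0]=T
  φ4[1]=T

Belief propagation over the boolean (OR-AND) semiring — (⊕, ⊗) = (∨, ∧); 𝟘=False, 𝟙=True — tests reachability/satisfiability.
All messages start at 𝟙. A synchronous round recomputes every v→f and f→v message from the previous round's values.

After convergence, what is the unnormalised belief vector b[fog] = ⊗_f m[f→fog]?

init: all messages = 𝟙 over 2 values
r1 m[φ0→rain] = [T, T]
r1 m[φ0→fog] = [T, T]
r1 m[φ0→ice] = [T, T]
r1 m[φ1→fog] = [F, T]
r1 m[φ2→ice] = [F, T]
r1 m[φ3→rain] = [T, T]
r1 m[φ4→ice] = [T, T]
r1 m[rain→φ0] = [T, T]
r1 m[rain→φ3] = [T, T]
r1 m[fog→φ0] = [T, T]
r1 m[fog→φ1] = [T, T]
r1 m[ice→φ0] = [T, T]
r1 m[ice→φ2] = [T, T]
r1 m[ice→φ4] = [T, T]
r2 m[φ0→rain] = [T, T]
r2 m[φ0→fog] = [T, T]
r2 m[φ0→ice] = [T, T]
r2 m[φ1→fog] = [F, T]
r2 m[φ2→ice] = [F, T]
r2 m[φ3→rain] = [T, T]
r2 m[φ4→ice] = [T, T]
r2 m[rain→φ0] = [T, T]
r2 m[rain→φ3] = [T, T]
r2 m[fog→φ0] = [F, T]
r2 m[fog→φ1] = [T, T]
r2 m[ice→φ0] = [F, T]
r2 m[ice→φ2] = [T, T]
r2 m[ice→φ4] = [F, T]
r3 m[φ0→rain] = [F, T]
r3 m[φ0→fog] = [T, T]
r3 m[φ0→ice] = [T, T]
r3 m[φ1→fog] = [F, T]
r3 m[φ2→ice] = [F, T]
r3 m[φ3→rain] = [T, T]
r3 m[φ4→ice] = [T, T]
r3 m[rain→φ0] = [T, T]
r3 m[rain→φ3] = [T, T]
r3 m[fog→φ0] = [F, T]
r3 m[fog→φ1] = [T, T]
r3 m[ice→φ0] = [F, T]
r3 m[ice→φ2] = [T, T]
r3 m[ice→φ4] = [F, T]
r4 m[φ0→rain] = [F, T]
r4 m[φ0→fog] = [T, T]
r4 m[φ0→ice] = [T, T]
r4 m[φ1→fog] = [F, T]
r4 m[φ2→ice] = [F, T]
r4 m[φ3→rain] = [T, T]
r4 m[φ4→ice] = [T, T]
r4 m[rain→φ0] = [T, T]
r4 m[rain→φ3] = [F, T]
r4 m[fog→φ0] = [F, T]
r4 m[fog→φ1] = [T, T]
r4 m[ice→φ0] = [F, T]
r4 m[ice→φ2] = [T, T]
r4 m[ice→φ4] = [F, T]
r5 m[φ0→rain] = [F, T]
r5 m[φ0→fog] = [T, T]
r5 m[φ0→ice] = [T, T]
r5 m[φ1→fog] = [F, T]
r5 m[φ2→ice] = [F, T]
r5 m[φ3→rain] = [T, T]
r5 m[φ4→ice] = [T, T]
r5 m[rain→φ0] = [T, T]
r5 m[rain→φ3] = [F, T]
r5 m[fog→φ0] = [F, T]
r5 m[fog→φ1] = [T, T]
r5 m[ice→φ0] = [F, T]
r5 m[ice→φ2] = [T, T]
r5 m[ice→φ4] = [F, T]
fixed point reached at round 5
b[fog] = ⊗ incoming = [F, T]

b[fog] = [F, T]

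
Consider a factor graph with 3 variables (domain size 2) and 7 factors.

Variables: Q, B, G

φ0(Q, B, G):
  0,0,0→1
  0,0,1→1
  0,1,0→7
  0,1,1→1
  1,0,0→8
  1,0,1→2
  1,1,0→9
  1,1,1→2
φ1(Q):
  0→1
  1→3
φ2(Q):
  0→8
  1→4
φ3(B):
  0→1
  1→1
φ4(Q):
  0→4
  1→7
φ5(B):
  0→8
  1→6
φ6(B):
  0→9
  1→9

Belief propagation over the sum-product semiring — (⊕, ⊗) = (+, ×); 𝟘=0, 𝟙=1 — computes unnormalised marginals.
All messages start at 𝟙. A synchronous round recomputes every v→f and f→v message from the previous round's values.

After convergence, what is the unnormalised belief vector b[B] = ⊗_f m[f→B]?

init: all messages = 𝟙 over 2 values
r1 m[φ0→Q] = [10, 21]
r1 m[φ0→B] = [12, 19]
r1 m[φ0→G] = [25, 6]
r1 m[φ1→Q] = [1, 3]
r1 m[φ2→Q] = [8, 4]
r1 m[φ3→B] = [1, 1]
r1 m[φ4→Q] = [4, 7]
r1 m[φ5→B] = [8, 6]
r1 m[φ6→B] = [9, 9]
r1 m[Q→φ0] = [1, 1]
r1 m[Q→φ1] = [1, 1]
r1 m[Q→φ2] = [1, 1]
r1 m[Q→φ4] = [1, 1]
r1 m[B→φ0] = [1, 1]
r1 m[B→φ3] = [1, 1]
r1 m[B→φ5] = [1, 1]
r1 m[B→φ6] = [1, 1]
r1 m[G→φ0] = [1, 1]
r2 m[φ0→Q] = [10, 21]
r2 m[φ0→B] = [12, 19]
r2 m[φ0→G] = [25, 6]
r2 m[φ1→Q] = [1, 3]
r2 m[φ2→Q] = [8, 4]
r2 m[φ3→B] = [1, 1]
r2 m[φ4→Q] = [4, 7]
r2 m[φ5→B] = [8, 6]
r2 m[φ6→B] = [9, 9]
r2 m[Q→φ0] = [32, 84]
r2 m[Q→φ1] = [320, 588]
r2 m[Q→φ2] = [40, 441]
r2 m[Q→φ4] = [80, 252]
r2 m[B→φ0] = [72, 54]
r2 m[B→φ3] = [864, 1026]
r2 m[B→φ5] = [108, 171]
r2 m[B→φ6] = [96, 114]
r2 m[G→φ0] = [1, 1]
r3 m[φ0→Q] = [576, 1314]
r3 m[φ0→B] = [904, 1180]
r3 m[φ0→G] = [103608, 25200]
r3 m[φ1→Q] = [1, 3]
r3 m[φ2→Q] = [8, 4]
r3 m[φ3→B] = [1, 1]
r3 m[φ4→Q] = [4, 7]
r3 m[φ5→B] = [8, 6]
r3 m[φ6→B] = [9, 9]
r3 m[Q→φ0] = [32, 84]
r3 m[Q→φ1] = [320, 588]
r3 m[Q→φ2] = [40, 441]
r3 m[Q→φ4] = [80, 252]
r3 m[B→φ0] = [72, 54]
r3 m[B→φ3] = [864, 1026]
r3 m[B→φ5] = [108, 171]
r3 m[B→φ6] = [96, 114]
r3 m[G→φ0] = [1, 1]
r4 m[φ0→Q] = [576, 1314]
r4 m[φ0→B] = [904, 1180]
r4 m[φ0→G] = [103608, 25200]
r4 m[φ1→Q] = [1, 3]
r4 m[φ2→Q] = [8, 4]
r4 m[φ3→B] = [1, 1]
r4 m[φ4→Q] = [4, 7]
r4 m[φ5→B] = [8, 6]
r4 m[φ6→B] = [9, 9]
r4 m[Q→φ0] = [32, 84]
r4 m[Q→φ1] = [18432, 36792]
r4 m[Q→φ2] = [2304, 27594]
r4 m[Q→φ4] = [4608, 15768]
r4 m[B→φ0] = [72, 54]
r4 m[B→φ3] = [65088, 63720]
r4 m[B→φ5] = [8136, 10620]
r4 m[B→φ6] = [7232, 7080]
r4 m[G→φ0] = [1, 1]
r5 m[φ0→Q] = [576, 1314]
r5 m[φ0→B] = [904, 1180]
r5 m[φ0→G] = [103608, 25200]
r5 m[φ1→Q] = [1, 3]
r5 m[φ2→Q] = [8, 4]
r5 m[φ3→B] = [1, 1]
r5 m[φ4→Q] = [4, 7]
r5 m[φ5→B] = [8, 6]
r5 m[φ6→B] = [9, 9]
r5 m[Q→φ0] = [32, 84]
r5 m[Q→φ1] = [18432, 36792]
r5 m[Q→φ2] = [2304, 27594]
r5 m[Q→φ4] = [4608, 15768]
r5 m[B→φ0] = [72, 54]
r5 m[B→φ3] = [65088, 63720]
r5 m[B→φ5] = [8136, 10620]
r5 m[B→φ6] = [7232, 7080]
r5 m[G→φ0] = [1, 1]
fixed point reached at round 5
b[B] = ⊗ incoming = [65088, 63720]

b[B] = [65088, 63720]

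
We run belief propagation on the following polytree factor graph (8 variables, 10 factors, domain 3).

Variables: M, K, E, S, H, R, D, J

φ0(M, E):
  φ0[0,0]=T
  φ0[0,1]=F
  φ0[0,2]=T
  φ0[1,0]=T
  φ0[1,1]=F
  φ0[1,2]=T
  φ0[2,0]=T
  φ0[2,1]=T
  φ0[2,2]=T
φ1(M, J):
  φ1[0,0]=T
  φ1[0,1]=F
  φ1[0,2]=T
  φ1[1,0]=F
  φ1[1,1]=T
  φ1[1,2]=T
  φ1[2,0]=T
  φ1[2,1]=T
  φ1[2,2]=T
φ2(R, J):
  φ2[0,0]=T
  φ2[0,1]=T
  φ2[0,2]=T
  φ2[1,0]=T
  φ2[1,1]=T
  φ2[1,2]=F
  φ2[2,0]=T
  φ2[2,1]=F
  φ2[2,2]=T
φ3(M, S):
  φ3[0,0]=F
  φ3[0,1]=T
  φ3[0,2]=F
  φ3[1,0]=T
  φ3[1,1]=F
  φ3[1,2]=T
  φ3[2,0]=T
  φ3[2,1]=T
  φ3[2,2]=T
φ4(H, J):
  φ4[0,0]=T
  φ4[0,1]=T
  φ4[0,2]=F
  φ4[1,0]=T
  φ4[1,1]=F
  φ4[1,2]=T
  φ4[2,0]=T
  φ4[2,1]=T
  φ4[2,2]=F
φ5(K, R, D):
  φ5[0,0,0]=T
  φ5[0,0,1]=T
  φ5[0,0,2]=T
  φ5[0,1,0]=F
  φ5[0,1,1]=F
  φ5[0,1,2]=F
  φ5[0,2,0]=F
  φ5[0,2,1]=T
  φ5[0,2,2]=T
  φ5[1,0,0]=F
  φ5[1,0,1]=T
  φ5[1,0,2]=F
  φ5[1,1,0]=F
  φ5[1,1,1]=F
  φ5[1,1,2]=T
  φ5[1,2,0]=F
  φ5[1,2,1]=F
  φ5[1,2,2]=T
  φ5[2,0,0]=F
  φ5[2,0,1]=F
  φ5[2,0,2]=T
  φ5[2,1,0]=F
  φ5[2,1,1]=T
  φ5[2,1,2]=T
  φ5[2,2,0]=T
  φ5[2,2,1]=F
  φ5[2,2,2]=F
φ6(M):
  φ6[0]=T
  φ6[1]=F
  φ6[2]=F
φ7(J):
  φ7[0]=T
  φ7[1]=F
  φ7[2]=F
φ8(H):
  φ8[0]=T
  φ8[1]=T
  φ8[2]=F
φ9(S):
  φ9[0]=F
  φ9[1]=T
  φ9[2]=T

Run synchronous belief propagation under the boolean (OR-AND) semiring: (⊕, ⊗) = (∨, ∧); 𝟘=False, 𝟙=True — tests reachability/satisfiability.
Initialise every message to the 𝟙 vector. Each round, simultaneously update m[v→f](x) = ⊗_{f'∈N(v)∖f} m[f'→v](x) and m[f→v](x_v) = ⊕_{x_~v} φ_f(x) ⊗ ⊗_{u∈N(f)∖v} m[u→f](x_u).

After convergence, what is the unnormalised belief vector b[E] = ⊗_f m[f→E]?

b[E] = [T, F, T]

init: all messages = 𝟙 over 3 values
r1 m[φ0→M] = [T, T, T]
r1 m[φ0→E] = [T, T, T]
r1 m[φ1→M] = [T, T, T]
r1 m[φ1→J] = [T, T, T]
r1 m[φ2→R] = [T, T, T]
r1 m[φ2→J] = [T, T, T]
r1 m[φ3→M] = [T, T, T]
r1 m[φ3→S] = [T, T, T]
r1 m[φ4→H] = [T, T, T]
r1 m[φ4→J] = [T, T, T]
r1 m[φ5→K] = [T, T, T]
r1 m[φ5→R] = [T, T, T]
r1 m[φ5→D] = [T, T, T]
r1 m[φ6→M] = [T, F, F]
r1 m[φ7→J] = [T, F, F]
r1 m[φ8→H] = [T, T, F]
r1 m[φ9→S] = [F, T, T]
r1 m[M→φ0] = [T, T, T]
r1 m[M→φ1] = [T, T, T]
r1 m[M→φ3] = [T, T, T]
r1 m[M→φ6] = [T, T, T]
r1 m[K→φ5] = [T, T, T]
r1 m[E→φ0] = [T, T, T]
r1 m[S→φ3] = [T, T, T]
r1 m[S→φ9] = [T, T, T]
r1 m[H→φ4] = [T, T, T]
r1 m[H→φ8] = [T, T, T]
r1 m[R→φ2] = [T, T, T]
r1 m[R→φ5] = [T, T, T]
r1 m[D→φ5] = [T, T, T]
r1 m[J→φ1] = [T, T, T]
r1 m[J→φ2] = [T, T, T]
r1 m[J→φ4] = [T, T, T]
r1 m[J→φ7] = [T, T, T]
r2 m[φ0→M] = [T, T, T]
r2 m[φ0→E] = [T, T, T]
r2 m[φ1→M] = [T, T, T]
r2 m[φ1→J] = [T, T, T]
r2 m[φ2→R] = [T, T, T]
r2 m[φ2→J] = [T, T, T]
r2 m[φ3→M] = [T, T, T]
r2 m[φ3→S] = [T, T, T]
r2 m[φ4→H] = [T, T, T]
r2 m[φ4→J] = [T, T, T]
r2 m[φ5→K] = [T, T, T]
r2 m[φ5→R] = [T, T, T]
r2 m[φ5→D] = [T, T, T]
r2 m[φ6→M] = [T, F, F]
r2 m[φ7→J] = [T, F, F]
r2 m[φ8→H] = [T, T, F]
r2 m[φ9→S] = [F, T, T]
r2 m[M→φ0] = [T, F, F]
r2 m[M→φ1] = [T, F, F]
r2 m[M→φ3] = [T, F, F]
r2 m[M→φ6] = [T, T, T]
r2 m[K→φ5] = [T, T, T]
r2 m[E→φ0] = [T, T, T]
r2 m[S→φ3] = [F, T, T]
r2 m[S→φ9] = [T, T, T]
r2 m[H→φ4] = [T, T, F]
r2 m[H→φ8] = [T, T, T]
r2 m[R→φ2] = [T, T, T]
r2 m[R→φ5] = [T, T, T]
r2 m[D→φ5] = [T, T, T]
r2 m[J→φ1] = [T, F, F]
r2 m[J→φ2] = [T, F, F]
r2 m[J→φ4] = [T, F, F]
r2 m[J→φ7] = [T, T, T]
r3 m[φ0→M] = [T, T, T]
r3 m[φ0→E] = [T, F, T]
r3 m[φ1→M] = [T, F, T]
r3 m[φ1→J] = [T, F, T]
r3 m[φ2→R] = [T, T, T]
r3 m[φ2→J] = [T, T, T]
r3 m[φ3→M] = [T, T, T]
r3 m[φ3→S] = [F, T, F]
r3 m[φ4→H] = [T, T, T]
r3 m[φ4→J] = [T, T, T]
r3 m[φ5→K] = [T, T, T]
r3 m[φ5→R] = [T, T, T]
r3 m[φ5→D] = [T, T, T]
r3 m[φ6→M] = [T, F, F]
r3 m[φ7→J] = [T, F, F]
r3 m[φ8→H] = [T, T, F]
r3 m[φ9→S] = [F, T, T]
r3 m[M→φ0] = [T, F, F]
r3 m[M→φ1] = [T, F, F]
r3 m[M→φ3] = [T, F, F]
r3 m[M→φ6] = [T, T, T]
r3 m[K→φ5] = [T, T, T]
r3 m[E→φ0] = [T, T, T]
r3 m[S→φ3] = [F, T, T]
r3 m[S→φ9] = [T, T, T]
r3 m[H→φ4] = [T, T, F]
r3 m[H→φ8] = [T, T, T]
r3 m[R→φ2] = [T, T, T]
r3 m[R→φ5] = [T, T, T]
r3 m[D→φ5] = [T, T, T]
r3 m[J→φ1] = [T, F, F]
r3 m[J→φ2] = [T, F, F]
r3 m[J→φ4] = [T, F, F]
r3 m[J→φ7] = [T, T, T]
r4 m[φ0→M] = [T, T, T]
r4 m[φ0→E] = [T, F, T]
r4 m[φ1→M] = [T, F, T]
r4 m[φ1→J] = [T, F, T]
r4 m[φ2→R] = [T, T, T]
r4 m[φ2→J] = [T, T, T]
r4 m[φ3→M] = [T, T, T]
r4 m[φ3→S] = [F, T, F]
r4 m[φ4→H] = [T, T, T]
r4 m[φ4→J] = [T, T, T]
r4 m[φ5→K] = [T, T, T]
r4 m[φ5→R] = [T, T, T]
r4 m[φ5→D] = [T, T, T]
r4 m[φ6→M] = [T, F, F]
r4 m[φ7→J] = [T, F, F]
r4 m[φ8→H] = [T, T, F]
r4 m[φ9→S] = [F, T, T]
r4 m[M→φ0] = [T, F, F]
r4 m[M→φ1] = [T, F, F]
r4 m[M→φ3] = [T, F, F]
r4 m[M→φ6] = [T, F, T]
r4 m[K→φ5] = [T, T, T]
r4 m[E→φ0] = [T, T, T]
r4 m[S→φ3] = [F, T, T]
r4 m[S→φ9] = [F, T, F]
r4 m[H→φ4] = [T, T, F]
r4 m[H→φ8] = [T, T, T]
r4 m[R→φ2] = [T, T, T]
r4 m[R→φ5] = [T, T, T]
r4 m[D→φ5] = [T, T, T]
r4 m[J→φ1] = [T, F, F]
r4 m[J→φ2] = [T, F, F]
r4 m[J→φ4] = [T, F, F]
r4 m[J→φ7] = [T, F, T]
r5 m[φ0→M] = [T, T, T]
r5 m[φ0→E] = [T, F, T]
r5 m[φ1→M] = [T, F, T]
r5 m[φ1→J] = [T, F, T]
r5 m[φ2→R] = [T, T, T]
r5 m[φ2→J] = [T, T, T]
r5 m[φ3→M] = [T, T, T]
r5 m[φ3→S] = [F, T, F]
r5 m[φ4→H] = [T, T, T]
r5 m[φ4→J] = [T, T, T]
r5 m[φ5→K] = [T, T, T]
r5 m[φ5→R] = [T, T, T]
r5 m[φ5→D] = [T, T, T]
r5 m[φ6→M] = [T, F, F]
r5 m[φ7→J] = [T, F, F]
r5 m[φ8→H] = [T, T, F]
r5 m[φ9→S] = [F, T, T]
r5 m[M→φ0] = [T, F, F]
r5 m[M→φ1] = [T, F, F]
r5 m[M→φ3] = [T, F, F]
r5 m[M→φ6] = [T, F, T]
r5 m[K→φ5] = [T, T, T]
r5 m[E→φ0] = [T, T, T]
r5 m[S→φ3] = [F, T, T]
r5 m[S→φ9] = [F, T, F]
r5 m[H→φ4] = [T, T, F]
r5 m[H→φ8] = [T, T, T]
r5 m[R→φ2] = [T, T, T]
r5 m[R→φ5] = [T, T, T]
r5 m[D→φ5] = [T, T, T]
r5 m[J→φ1] = [T, F, F]
r5 m[J→φ2] = [T, F, F]
r5 m[J→φ4] = [T, F, F]
r5 m[J→φ7] = [T, F, T]
fixed point reached at round 5
b[E] = ⊗ incoming = [T, F, T]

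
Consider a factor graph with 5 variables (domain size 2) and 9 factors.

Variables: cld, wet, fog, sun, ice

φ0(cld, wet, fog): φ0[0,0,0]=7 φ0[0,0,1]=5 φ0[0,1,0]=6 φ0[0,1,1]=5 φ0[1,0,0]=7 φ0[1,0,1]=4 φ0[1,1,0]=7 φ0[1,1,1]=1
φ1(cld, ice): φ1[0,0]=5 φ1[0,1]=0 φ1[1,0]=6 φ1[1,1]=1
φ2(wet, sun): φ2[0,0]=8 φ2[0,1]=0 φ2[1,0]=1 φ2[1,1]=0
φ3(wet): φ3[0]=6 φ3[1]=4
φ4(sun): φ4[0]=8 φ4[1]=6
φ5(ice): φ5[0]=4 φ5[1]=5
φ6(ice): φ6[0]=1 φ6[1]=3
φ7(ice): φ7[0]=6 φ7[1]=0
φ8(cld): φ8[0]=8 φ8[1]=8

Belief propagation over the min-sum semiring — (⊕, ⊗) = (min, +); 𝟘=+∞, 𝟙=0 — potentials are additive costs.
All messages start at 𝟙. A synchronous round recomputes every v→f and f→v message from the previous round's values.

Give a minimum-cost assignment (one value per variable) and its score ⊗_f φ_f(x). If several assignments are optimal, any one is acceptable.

assignment: (cld=1, wet=1, fog=1, sun=1, ice=1); score = 28

init: all messages = 𝟙 over 2 values
r1 m[φ0→cld] = [5, 1]
r1 m[φ0→wet] = [4, 1]
r1 m[φ0→fog] = [6, 1]
r1 m[φ1→cld] = [0, 1]
r1 m[φ1→ice] = [5, 0]
r1 m[φ2→wet] = [0, 0]
r1 m[φ2→sun] = [1, 0]
r1 m[φ3→wet] = [6, 4]
r1 m[φ4→sun] = [8, 6]
r1 m[φ5→ice] = [4, 5]
r1 m[φ6→ice] = [1, 3]
r1 m[φ7→ice] = [6, 0]
r1 m[φ8→cld] = [8, 8]
r1 m[cld→φ0] = [0, 0]
r1 m[cld→φ1] = [0, 0]
r1 m[cld→φ8] = [0, 0]
r1 m[wet→φ0] = [0, 0]
r1 m[wet→φ2] = [0, 0]
r1 m[wet→φ3] = [0, 0]
r1 m[fog→φ0] = [0, 0]
r1 m[sun→φ2] = [0, 0]
r1 m[sun→φ4] = [0, 0]
r1 m[ice→φ1] = [0, 0]
r1 m[ice→φ5] = [0, 0]
r1 m[ice→φ6] = [0, 0]
r1 m[ice→φ7] = [0, 0]
r2 m[φ0→cld] = [5, 1]
r2 m[φ0→wet] = [4, 1]
r2 m[φ0→fog] = [6, 1]
r2 m[φ1→cld] = [0, 1]
r2 m[φ1→ice] = [5, 0]
r2 m[φ2→wet] = [0, 0]
r2 m[φ2→sun] = [1, 0]
r2 m[φ3→wet] = [6, 4]
r2 m[φ4→sun] = [8, 6]
r2 m[φ5→ice] = [4, 5]
r2 m[φ6→ice] = [1, 3]
r2 m[φ7→ice] = [6, 0]
r2 m[φ8→cld] = [8, 8]
r2 m[cld→φ0] = [8, 9]
r2 m[cld→φ1] = [13, 9]
r2 m[cld→φ8] = [5, 2]
r2 m[wet→φ0] = [6, 4]
r2 m[wet→φ2] = [10, 5]
r2 m[wet→φ3] = [4, 1]
r2 m[fog→φ0] = [0, 0]
r2 m[sun→φ2] = [8, 6]
r2 m[sun→φ4] = [1, 0]
r2 m[ice→φ1] = [11, 8]
r2 m[ice→φ5] = [12, 3]
r2 m[ice→φ6] = [15, 5]
r2 m[ice→φ7] = [10, 8]
r3 m[φ0→cld] = [9, 5]
r3 m[φ0→wet] = [13, 10]
r3 m[φ0→fog] = [18, 14]
r3 m[φ1→cld] = [8, 9]
r3 m[φ1→ice] = [15, 10]
r3 m[φ2→wet] = [6, 6]
r3 m[φ2→sun] = [6, 5]
r3 m[φ3→wet] = [6, 4]
r3 m[φ4→sun] = [8, 6]
r3 m[φ5→ice] = [4, 5]
r3 m[φ6→ice] = [1, 3]
r3 m[φ7→ice] = [6, 0]
r3 m[φ8→cld] = [8, 8]
r3 m[cld→φ0] = [8, 9]
r3 m[cld→φ1] = [13, 9]
r3 m[cld→φ8] = [5, 2]
r3 m[wet→φ0] = [6, 4]
r3 m[wet→φ2] = [10, 5]
r3 m[wet→φ3] = [4, 1]
r3 m[fog→φ0] = [0, 0]
r3 m[sun→φ2] = [8, 6]
r3 m[sun→φ4] = [1, 0]
r3 m[ice→φ1] = [11, 8]
r3 m[ice→φ5] = [12, 3]
r3 m[ice→φ6] = [15, 5]
r3 m[ice→φ7] = [10, 8]
r4 m[φ0→cld] = [9, 5]
r4 m[φ0→wet] = [13, 10]
r4 m[φ0→fog] = [18, 14]
r4 m[φ1→cld] = [8, 9]
r4 m[φ1→ice] = [15, 10]
r4 m[φ2→wet] = [6, 6]
r4 m[φ2→sun] = [6, 5]
r4 m[φ3→wet] = [6, 4]
r4 m[φ4→sun] = [8, 6]
r4 m[φ5→ice] = [4, 5]
r4 m[φ6→ice] = [1, 3]
r4 m[φ7→ice] = [6, 0]
r4 m[φ8→cld] = [8, 8]
r4 m[cld→φ0] = [16, 17]
r4 m[cld→φ1] = [17, 13]
r4 m[cld→φ8] = [17, 14]
r4 m[wet→φ0] = [12, 10]
r4 m[wet→φ2] = [19, 14]
r4 m[wet→φ3] = [19, 16]
r4 m[fog→φ0] = [0, 0]
r4 m[sun→φ2] = [8, 6]
r4 m[sun→φ4] = [6, 5]
r4 m[ice→φ1] = [11, 8]
r4 m[ice→φ5] = [22, 13]
r4 m[ice→φ6] = [25, 15]
r4 m[ice→φ7] = [20, 18]
r5 m[φ0→cld] = [15, 11]
r5 m[φ0→wet] = [21, 18]
r5 m[φ0→fog] = [32, 28]
r5 m[φ1→cld] = [8, 9]
r5 m[φ1→ice] = [19, 14]
r5 m[φ2→wet] = [6, 6]
r5 m[φ2→sun] = [15, 14]
r5 m[φ3→wet] = [6, 4]
r5 m[φ4→sun] = [8, 6]
r5 m[φ5→ice] = [4, 5]
r5 m[φ6→ice] = [1, 3]
r5 m[φ7→ice] = [6, 0]
r5 m[φ8→cld] = [8, 8]
r5 m[cld→φ0] = [16, 17]
r5 m[cld→φ1] = [17, 13]
r5 m[cld→φ8] = [17, 14]
r5 m[wet→φ0] = [12, 10]
r5 m[wet→φ2] = [19, 14]
r5 m[wet→φ3] = [19, 16]
r5 m[fog→φ0] = [0, 0]
r5 m[sun→φ2] = [8, 6]
r5 m[sun→φ4] = [6, 5]
r5 m[ice→φ1] = [11, 8]
r5 m[ice→φ5] = [22, 13]
r5 m[ice→φ6] = [25, 15]
r5 m[ice→φ7] = [20, 18]
r6 m[φ0→cld] = [15, 11]
r6 m[φ0→wet] = [21, 18]
r6 m[φ0→fog] = [32, 28]
r6 m[φ1→cld] = [8, 9]
r6 m[φ1→ice] = [19, 14]
r6 m[φ2→wet] = [6, 6]
r6 m[φ2→sun] = [15, 14]
r6 m[φ3→wet] = [6, 4]
r6 m[φ4→sun] = [8, 6]
r6 m[φ5→ice] = [4, 5]
r6 m[φ6→ice] = [1, 3]
r6 m[φ7→ice] = [6, 0]
r6 m[φ8→cld] = [8, 8]
r6 m[cld→φ0] = [16, 17]
r6 m[cld→φ1] = [23, 19]
r6 m[cld→φ8] = [23, 20]
r6 m[wet→φ0] = [12, 10]
r6 m[wet→φ2] = [27, 22]
r6 m[wet→φ3] = [27, 24]
r6 m[fog→φ0] = [0, 0]
r6 m[sun→φ2] = [8, 6]
r6 m[sun→φ4] = [15, 14]
r6 m[ice→φ1] = [11, 8]
r6 m[ice→φ5] = [26, 17]
r6 m[ice→φ6] = [29, 19]
r6 m[ice→φ7] = [24, 22]
r7 m[φ0→cld] = [15, 11]
r7 m[φ0→wet] = [21, 18]
r7 m[φ0→fog] = [32, 28]
r7 m[φ1→cld] = [8, 9]
r7 m[φ1→ice] = [25, 20]
r7 m[φ2→wet] = [6, 6]
r7 m[φ2→sun] = [23, 22]
r7 m[φ3→wet] = [6, 4]
r7 m[φ4→sun] = [8, 6]
r7 m[φ5→ice] = [4, 5]
r7 m[φ6→ice] = [1, 3]
r7 m[φ7→ice] = [6, 0]
r7 m[φ8→cld] = [8, 8]
r7 m[cld→φ0] = [16, 17]
r7 m[cld→φ1] = [23, 19]
r7 m[cld→φ8] = [23, 20]
r7 m[wet→φ0] = [12, 10]
r7 m[wet→φ2] = [27, 22]
r7 m[wet→φ3] = [27, 24]
r7 m[fog→φ0] = [0, 0]
r7 m[sun→φ2] = [8, 6]
r7 m[sun→φ4] = [15, 14]
r7 m[ice→φ1] = [11, 8]
r7 m[ice→φ5] = [26, 17]
r7 m[ice→φ6] = [29, 19]
r7 m[ice→φ7] = [24, 22]
r8 m[φ0→cld] = [15, 11]
r8 m[φ0→wet] = [21, 18]
r8 m[φ0→fog] = [32, 28]
r8 m[φ1→cld] = [8, 9]
r8 m[φ1→ice] = [25, 20]
r8 m[φ2→wet] = [6, 6]
r8 m[φ2→sun] = [23, 22]
r8 m[φ3→wet] = [6, 4]
r8 m[φ4→sun] = [8, 6]
r8 m[φ5→ice] = [4, 5]
r8 m[φ6→ice] = [1, 3]
r8 m[φ7→ice] = [6, 0]
r8 m[φ8→cld] = [8, 8]
r8 m[cld→φ0] = [16, 17]
r8 m[cld→φ1] = [23, 19]
r8 m[cld→φ8] = [23, 20]
r8 m[wet→φ0] = [12, 10]
r8 m[wet→φ2] = [27, 22]
r8 m[wet→φ3] = [27, 24]
r8 m[fog→φ0] = [0, 0]
r8 m[sun→φ2] = [8, 6]
r8 m[sun→φ4] = [23, 22]
r8 m[ice→φ1] = [11, 8]
r8 m[ice→φ5] = [32, 23]
r8 m[ice→φ6] = [35, 25]
r8 m[ice→φ7] = [30, 28]
r9 m[φ0→cld] = [15, 11]
r9 m[φ0→wet] = [21, 18]
r9 m[φ0→fog] = [32, 28]
r9 m[φ1→cld] = [8, 9]
r9 m[φ1→ice] = [25, 20]
r9 m[φ2→wet] = [6, 6]
r9 m[φ2→sun] = [23, 22]
r9 m[φ3→wet] = [6, 4]
r9 m[φ4→sun] = [8, 6]
r9 m[φ5→ice] = [4, 5]
r9 m[φ6→ice] = [1, 3]
r9 m[φ7→ice] = [6, 0]
r9 m[φ8→cld] = [8, 8]
r9 m[cld→φ0] = [16, 17]
r9 m[cld→φ1] = [23, 19]
r9 m[cld→φ8] = [23, 20]
r9 m[wet→φ0] = [12, 10]
r9 m[wet→φ2] = [27, 22]
r9 m[wet→φ3] = [27, 24]
r9 m[fog→φ0] = [0, 0]
r9 m[sun→φ2] = [8, 6]
r9 m[sun→φ4] = [23, 22]
r9 m[ice→φ1] = [11, 8]
r9 m[ice→φ5] = [32, 23]
r9 m[ice→φ6] = [35, 25]
r9 m[ice→φ7] = [30, 28]
fixed point reached at round 9
traceback from cld: (cld=1, wet=1, fog=1, sun=1, ice=1), score=28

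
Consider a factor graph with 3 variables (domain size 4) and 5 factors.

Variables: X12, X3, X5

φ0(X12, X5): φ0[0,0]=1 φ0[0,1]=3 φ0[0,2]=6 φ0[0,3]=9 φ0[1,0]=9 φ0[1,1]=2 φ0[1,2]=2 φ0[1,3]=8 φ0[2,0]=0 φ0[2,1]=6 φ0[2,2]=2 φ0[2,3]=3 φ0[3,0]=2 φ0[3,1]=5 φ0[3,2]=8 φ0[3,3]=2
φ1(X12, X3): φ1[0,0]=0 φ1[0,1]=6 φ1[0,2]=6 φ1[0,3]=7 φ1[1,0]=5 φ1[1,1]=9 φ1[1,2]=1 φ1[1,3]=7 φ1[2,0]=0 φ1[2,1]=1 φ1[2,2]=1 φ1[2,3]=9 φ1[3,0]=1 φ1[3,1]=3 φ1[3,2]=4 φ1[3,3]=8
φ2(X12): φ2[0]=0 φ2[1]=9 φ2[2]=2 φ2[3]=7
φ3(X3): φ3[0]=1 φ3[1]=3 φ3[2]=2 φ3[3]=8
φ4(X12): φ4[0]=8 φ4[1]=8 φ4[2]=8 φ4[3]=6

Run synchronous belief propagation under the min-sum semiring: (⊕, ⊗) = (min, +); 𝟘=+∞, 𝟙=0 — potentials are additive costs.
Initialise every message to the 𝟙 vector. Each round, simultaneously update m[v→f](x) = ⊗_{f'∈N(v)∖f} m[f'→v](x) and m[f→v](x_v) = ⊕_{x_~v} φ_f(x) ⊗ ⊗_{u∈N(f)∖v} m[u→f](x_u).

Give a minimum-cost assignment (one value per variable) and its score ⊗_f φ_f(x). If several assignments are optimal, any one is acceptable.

init: all messages = 𝟙 over 4 values
r1 m[φ0→X12] = [1, 2, 0, 2]
r1 m[φ0→X5] = [0, 2, 2, 2]
r1 m[φ1→X12] = [0, 1, 0, 1]
r1 m[φ1→X3] = [0, 1, 1, 7]
r1 m[φ2→X12] = [0, 9, 2, 7]
r1 m[φ3→X3] = [1, 3, 2, 8]
r1 m[φ4→X12] = [8, 8, 8, 6]
r1 m[X12→φ0] = [0, 0, 0, 0]
r1 m[X12→φ1] = [0, 0, 0, 0]
r1 m[X12→φ2] = [0, 0, 0, 0]
r1 m[X12→φ4] = [0, 0, 0, 0]
r1 m[X3→φ1] = [0, 0, 0, 0]
r1 m[X3→φ3] = [0, 0, 0, 0]
r1 m[X5→φ0] = [0, 0, 0, 0]
r2 m[φ0→X12] = [1, 2, 0, 2]
r2 m[φ0→X5] = [0, 2, 2, 2]
r2 m[φ1→X12] = [0, 1, 0, 1]
r2 m[φ1→X3] = [0, 1, 1, 7]
r2 m[φ2→X12] = [0, 9, 2, 7]
r2 m[φ3→X3] = [1, 3, 2, 8]
r2 m[φ4→X12] = [8, 8, 8, 6]
r2 m[X12→φ0] = [8, 18, 10, 14]
r2 m[X12→φ1] = [9, 19, 10, 15]
r2 m[X12→φ2] = [9, 11, 8, 9]
r2 m[X12→φ4] = [1, 12, 2, 10]
r2 m[X3→φ1] = [1, 3, 2, 8]
r2 m[X3→φ3] = [0, 1, 1, 7]
r2 m[X5→φ0] = [0, 0, 0, 0]
r3 m[φ0→X12] = [1, 2, 0, 2]
r3 m[φ0→X5] = [9, 11, 12, 13]
r3 m[φ1→X12] = [1, 3, 1, 2]
r3 m[φ1→X3] = [9, 11, 11, 16]
r3 m[φ2→X12] = [0, 9, 2, 7]
r3 m[φ3→X3] = [1, 3, 2, 8]
r3 m[φ4→X12] = [8, 8, 8, 6]
r3 m[X12→φ0] = [8, 18, 10, 14]
r3 m[X12→φ1] = [9, 19, 10, 15]
r3 m[X12→φ2] = [9, 11, 8, 9]
r3 m[X12→φ4] = [1, 12, 2, 10]
r3 m[X3→φ1] = [1, 3, 2, 8]
r3 m[X3→φ3] = [0, 1, 1, 7]
r3 m[X5→φ0] = [0, 0, 0, 0]
r4 m[φ0→X12] = [1, 2, 0, 2]
r4 m[φ0→X5] = [9, 11, 12, 13]
r4 m[φ1→X12] = [1, 3, 1, 2]
r4 m[φ1→X3] = [9, 11, 11, 16]
r4 m[φ2→X12] = [0, 9, 2, 7]
r4 m[φ3→X3] = [1, 3, 2, 8]
r4 m[φ4→X12] = [8, 8, 8, 6]
r4 m[X12→φ0] = [9, 20, 11, 15]
r4 m[X12→φ1] = [9, 19, 10, 15]
r4 m[X12→φ2] = [10, 13, 9, 10]
r4 m[X12→φ4] = [2, 14, 3, 11]
r4 m[X3→φ1] = [1, 3, 2, 8]
r4 m[X3→φ3] = [9, 11, 11, 16]
r4 m[X5→φ0] = [0, 0, 0, 0]
r5 m[φ0→X12] = [1, 2, 0, 2]
r5 m[φ0→X5] = [10, 12, 13, 14]
r5 m[φ1→X12] = [1, 3, 1, 2]
r5 m[φ1→X3] = [9, 11, 11, 16]
r5 m[φ2→X12] = [0, 9, 2, 7]
r5 m[φ3→X3] = [1, 3, 2, 8]
r5 m[φ4→X12] = [8, 8, 8, 6]
r5 m[X12→φ0] = [9, 20, 11, 15]
r5 m[X12→φ1] = [9, 19, 10, 15]
r5 m[X12→φ2] = [10, 13, 9, 10]
r5 m[X12→φ4] = [2, 14, 3, 11]
r5 m[X3→φ1] = [1, 3, 2, 8]
r5 m[X3→φ3] = [9, 11, 11, 16]
r5 m[X5→φ0] = [0, 0, 0, 0]
r6 m[φ0→X12] = [1, 2, 0, 2]
r6 m[φ0→X5] = [10, 12, 13, 14]
r6 m[φ1→X12] = [1, 3, 1, 2]
r6 m[φ1→X3] = [9, 11, 11, 16]
r6 m[φ2→X12] = [0, 9, 2, 7]
r6 m[φ3→X3] = [1, 3, 2, 8]
r6 m[φ4→X12] = [8, 8, 8, 6]
r6 m[X12→φ0] = [9, 20, 11, 15]
r6 m[X12→φ1] = [9, 19, 10, 15]
r6 m[X12→φ2] = [10, 13, 9, 10]
r6 m[X12→φ4] = [2, 14, 3, 11]
r6 m[X3→φ1] = [1, 3, 2, 8]
r6 m[X3→φ3] = [9, 11, 11, 16]
r6 m[X5→φ0] = [0, 0, 0, 0]
fixed point reached at round 6
traceback from X12: (X12=0, X3=0, X5=0), score=10

assignment: (X12=0, X3=0, X5=0); score = 10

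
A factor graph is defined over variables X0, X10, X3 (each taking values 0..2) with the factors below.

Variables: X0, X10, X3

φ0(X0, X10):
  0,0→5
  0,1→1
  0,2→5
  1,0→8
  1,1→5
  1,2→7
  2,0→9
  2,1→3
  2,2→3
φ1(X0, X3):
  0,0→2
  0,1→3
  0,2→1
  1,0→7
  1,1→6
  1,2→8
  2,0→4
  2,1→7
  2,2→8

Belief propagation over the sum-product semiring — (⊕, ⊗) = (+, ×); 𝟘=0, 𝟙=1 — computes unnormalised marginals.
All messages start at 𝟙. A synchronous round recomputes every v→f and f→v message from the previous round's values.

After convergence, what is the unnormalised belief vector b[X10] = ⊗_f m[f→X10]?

init: all messages = 𝟙 over 3 values
r1 m[φ0→X0] = [11, 20, 15]
r1 m[φ0→X10] = [22, 9, 15]
r1 m[φ1→X0] = [6, 21, 19]
r1 m[φ1→X3] = [13, 16, 17]
r1 m[X0→φ0] = [1, 1, 1]
r1 m[X0→φ1] = [1, 1, 1]
r1 m[X10→φ0] = [1, 1, 1]
r1 m[X3→φ1] = [1, 1, 1]
r2 m[φ0→X0] = [11, 20, 15]
r2 m[φ0→X10] = [22, 9, 15]
r2 m[φ1→X0] = [6, 21, 19]
r2 m[φ1→X3] = [13, 16, 17]
r2 m[X0→φ0] = [6, 21, 19]
r2 m[X0→φ1] = [11, 20, 15]
r2 m[X10→φ0] = [1, 1, 1]
r2 m[X3→φ1] = [1, 1, 1]
r3 m[φ0→X0] = [11, 20, 15]
r3 m[φ0→X10] = [369, 168, 234]
r3 m[φ1→X0] = [6, 21, 19]
r3 m[φ1→X3] = [222, 258, 291]
r3 m[X0→φ0] = [6, 21, 19]
r3 m[X0→φ1] = [11, 20, 15]
r3 m[X10→φ0] = [1, 1, 1]
r3 m[X3→φ1] = [1, 1, 1]
r4 m[φ0→X0] = [11, 20, 15]
r4 m[φ0→X10] = [369, 168, 234]
r4 m[φ1→X0] = [6, 21, 19]
r4 m[φ1→X3] = [222, 258, 291]
r4 m[X0→φ0] = [6, 21, 19]
r4 m[X0→φ1] = [11, 20, 15]
r4 m[X10→φ0] = [1, 1, 1]
r4 m[X3→φ1] = [1, 1, 1]
fixed point reached at round 4
b[X10] = ⊗ incoming = [369, 168, 234]

b[X10] = [369, 168, 234]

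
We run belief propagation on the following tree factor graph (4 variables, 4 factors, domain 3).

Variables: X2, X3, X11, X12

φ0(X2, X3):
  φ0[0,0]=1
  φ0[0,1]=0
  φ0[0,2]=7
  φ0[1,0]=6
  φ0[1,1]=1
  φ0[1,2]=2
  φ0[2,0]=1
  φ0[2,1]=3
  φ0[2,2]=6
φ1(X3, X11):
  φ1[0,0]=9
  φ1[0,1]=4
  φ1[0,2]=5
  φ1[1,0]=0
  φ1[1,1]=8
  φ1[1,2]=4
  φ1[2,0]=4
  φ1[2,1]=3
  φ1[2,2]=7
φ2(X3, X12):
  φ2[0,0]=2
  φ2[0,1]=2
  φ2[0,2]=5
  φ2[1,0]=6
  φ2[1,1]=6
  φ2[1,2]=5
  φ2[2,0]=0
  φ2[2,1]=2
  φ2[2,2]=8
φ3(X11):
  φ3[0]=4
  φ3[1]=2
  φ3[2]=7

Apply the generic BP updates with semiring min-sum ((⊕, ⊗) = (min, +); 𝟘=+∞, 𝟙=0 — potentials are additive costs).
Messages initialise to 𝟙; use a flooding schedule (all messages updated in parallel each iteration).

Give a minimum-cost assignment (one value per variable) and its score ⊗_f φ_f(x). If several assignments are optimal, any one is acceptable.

init: all messages = 𝟙 over 3 values
r1 m[φ0→X2] = [0, 1, 1]
r1 m[φ0→X3] = [1, 0, 2]
r1 m[φ1→X3] = [4, 0, 3]
r1 m[φ1→X11] = [0, 3, 4]
r1 m[φ2→X3] = [2, 5, 0]
r1 m[φ2→X12] = [0, 2, 5]
r1 m[φ3→X11] = [4, 2, 7]
r1 m[X2→φ0] = [0, 0, 0]
r1 m[X3→φ0] = [0, 0, 0]
r1 m[X3→φ1] = [0, 0, 0]
r1 m[X3→φ2] = [0, 0, 0]
r1 m[X11→φ1] = [0, 0, 0]
r1 m[X11→φ3] = [0, 0, 0]
r1 m[X12→φ2] = [0, 0, 0]
r2 m[φ0→X2] = [0, 1, 1]
r2 m[φ0→X3] = [1, 0, 2]
r2 m[φ1→X3] = [4, 0, 3]
r2 m[φ1→X11] = [0, 3, 4]
r2 m[φ2→X3] = [2, 5, 0]
r2 m[φ2→X12] = [0, 2, 5]
r2 m[φ3→X11] = [4, 2, 7]
r2 m[X2→φ0] = [0, 0, 0]
r2 m[X3→φ0] = [6, 5, 3]
r2 m[X3→φ1] = [3, 5, 2]
r2 m[X3→φ2] = [5, 0, 5]
r2 m[X11→φ1] = [4, 2, 7]
r2 m[X11→φ3] = [0, 3, 4]
r2 m[X12→φ2] = [0, 0, 0]
r3 m[φ0→X2] = [5, 5, 7]
r3 m[φ0→X3] = [1, 0, 2]
r3 m[φ1→X3] = [6, 4, 5]
r3 m[φ1→X11] = [5, 5, 8]
r3 m[φ2→X3] = [2, 5, 0]
r3 m[φ2→X12] = [5, 6, 5]
r3 m[φ3→X11] = [4, 2, 7]
r3 m[X2→φ0] = [0, 0, 0]
r3 m[X3→φ0] = [6, 5, 3]
r3 m[X3→φ1] = [3, 5, 2]
r3 m[X3→φ2] = [5, 0, 5]
r3 m[X11→φ1] = [4, 2, 7]
r3 m[X11→φ3] = [0, 3, 4]
r3 m[X12→φ2] = [0, 0, 0]
r4 m[φ0→X2] = [5, 5, 7]
r4 m[φ0→X3] = [1, 0, 2]
r4 m[φ1→X3] = [6, 4, 5]
r4 m[φ1→X11] = [5, 5, 8]
r4 m[φ2→X3] = [2, 5, 0]
r4 m[φ2→X12] = [5, 6, 5]
r4 m[φ3→X11] = [4, 2, 7]
r4 m[X2→φ0] = [0, 0, 0]
r4 m[X3→φ0] = [8, 9, 5]
r4 m[X3→φ1] = [3, 5, 2]
r4 m[X3→φ2] = [7, 4, 7]
r4 m[X11→φ1] = [4, 2, 7]
r4 m[X11→φ3] = [5, 5, 8]
r4 m[X12→φ2] = [0, 0, 0]
r5 m[φ0→X2] = [9, 7, 9]
r5 m[φ0→X3] = [1, 0, 2]
r5 m[φ1→X3] = [6, 4, 5]
r5 m[φ1→X11] = [5, 5, 8]
r5 m[φ2→X3] = [2, 5, 0]
r5 m[φ2→X12] = [7, 9, 9]
r5 m[φ3→X11] = [4, 2, 7]
r5 m[X2→φ0] = [0, 0, 0]
r5 m[X3→φ0] = [8, 9, 5]
r5 m[X3→φ1] = [3, 5, 2]
r5 m[X3→φ2] = [7, 4, 7]
r5 m[X11→φ1] = [4, 2, 7]
r5 m[X11→φ3] = [5, 5, 8]
r5 m[X12→φ2] = [0, 0, 0]
r6 m[φ0→X2] = [9, 7, 9]
r6 m[φ0→X3] = [1, 0, 2]
r6 m[φ1→X3] = [6, 4, 5]
r6 m[φ1→X11] = [5, 5, 8]
r6 m[φ2→X3] = [2, 5, 0]
r6 m[φ2→X12] = [7, 9, 9]
r6 m[φ3→X11] = [4, 2, 7]
r6 m[X2→φ0] = [0, 0, 0]
r6 m[X3→φ0] = [8, 9, 5]
r6 m[X3→φ1] = [3, 5, 2]
r6 m[X3→φ2] = [7, 4, 7]
r6 m[X11→φ1] = [4, 2, 7]
r6 m[X11→φ3] = [5, 5, 8]
r6 m[X12→φ2] = [0, 0, 0]
fixed point reached at round 6
traceback from X2: (X2=1, X3=2, X11=1, X12=0), score=7

assignment: (X2=1, X3=2, X11=1, X12=0); score = 7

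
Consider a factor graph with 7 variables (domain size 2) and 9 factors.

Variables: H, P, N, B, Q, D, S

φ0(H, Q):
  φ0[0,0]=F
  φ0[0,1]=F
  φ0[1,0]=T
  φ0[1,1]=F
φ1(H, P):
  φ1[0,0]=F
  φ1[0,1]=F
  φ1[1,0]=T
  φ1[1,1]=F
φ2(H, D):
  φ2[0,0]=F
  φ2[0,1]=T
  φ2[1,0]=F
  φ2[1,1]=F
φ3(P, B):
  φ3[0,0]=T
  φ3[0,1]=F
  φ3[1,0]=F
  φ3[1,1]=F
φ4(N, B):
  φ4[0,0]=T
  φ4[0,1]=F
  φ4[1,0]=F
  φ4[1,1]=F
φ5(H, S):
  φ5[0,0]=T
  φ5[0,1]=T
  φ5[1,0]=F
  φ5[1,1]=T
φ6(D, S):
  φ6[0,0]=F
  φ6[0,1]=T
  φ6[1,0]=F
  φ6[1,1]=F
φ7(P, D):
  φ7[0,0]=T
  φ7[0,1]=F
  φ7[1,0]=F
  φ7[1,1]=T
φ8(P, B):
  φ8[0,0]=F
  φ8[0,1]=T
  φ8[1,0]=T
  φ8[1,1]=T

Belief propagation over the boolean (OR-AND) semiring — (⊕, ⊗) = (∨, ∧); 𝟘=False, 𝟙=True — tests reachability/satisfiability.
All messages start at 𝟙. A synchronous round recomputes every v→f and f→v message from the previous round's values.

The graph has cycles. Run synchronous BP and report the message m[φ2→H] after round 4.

init: all messages = 𝟙 over 2 values
r1 m[φ0→H] = [F, T]
r1 m[φ0→Q] = [T, F]
r1 m[φ1→H] = [F, T]
r1 m[φ1→P] = [T, F]
r1 m[φ2→H] = [T, F]
r1 m[φ2→D] = [F, T]
r1 m[φ3→P] = [T, F]
r1 m[φ3→B] = [T, F]
r1 m[φ4→N] = [T, F]
r1 m[φ4→B] = [T, F]
r1 m[φ5→H] = [T, T]
r1 m[φ5→S] = [T, T]
r1 m[φ6→D] = [T, F]
r1 m[φ6→S] = [F, T]
r1 m[φ7→P] = [T, T]
r1 m[φ7→D] = [T, T]
r1 m[φ8→P] = [T, T]
r1 m[φ8→B] = [T, T]
r1 m[H→φ0] = [T, T]
r1 m[H→φ1] = [T, T]
r1 m[H→φ2] = [T, T]
r1 m[H→φ5] = [T, T]
r1 m[P→φ1] = [T, T]
r1 m[P→φ3] = [T, T]
r1 m[P→φ7] = [T, T]
r1 m[P→φ8] = [T, T]
r1 m[N→φ4] = [T, T]
r1 m[B→φ3] = [T, T]
r1 m[B→φ4] = [T, T]
r1 m[B→φ8] = [T, T]
r1 m[Q→φ0] = [T, T]
r1 m[D→φ2] = [T, T]
r1 m[D→φ6] = [T, T]
r1 m[D→φ7] = [T, T]
r1 m[S→φ5] = [T, T]
r1 m[S→φ6] = [T, T]
r2 m[φ0→H] = [F, T]
r2 m[φ0→Q] = [T, F]
r2 m[φ1→H] = [F, T]
r2 m[φ1→P] = [T, F]
r2 m[φ2→H] = [T, F]
r2 m[φ2→D] = [F, T]
r2 m[φ3→P] = [T, F]
r2 m[φ3→B] = [T, F]
r2 m[φ4→N] = [T, F]
r2 m[φ4→B] = [T, F]
r2 m[φ5→H] = [T, T]
r2 m[φ5→S] = [T, T]
r2 m[φ6→D] = [T, F]
r2 m[φ6→S] = [F, T]
r2 m[φ7→P] = [T, T]
r2 m[φ7→D] = [T, T]
r2 m[φ8→P] = [T, T]
r2 m[φ8→B] = [T, T]
r2 m[H→φ0] = [F, F]
r2 m[H→φ1] = [F, F]
r2 m[H→φ2] = [F, T]
r2 m[H→φ5] = [F, F]
r2 m[P→φ1] = [T, F]
r2 m[P→φ3] = [T, F]
r2 m[P→φ7] = [T, F]
r2 m[P→φ8] = [T, F]
r2 m[N→φ4] = [T, T]
r2 m[B→φ3] = [T, F]
r2 m[B→φ4] = [T, F]
r2 m[B→φ8] = [T, F]
r2 m[Q→φ0] = [T, T]
r2 m[D→φ2] = [T, F]
r2 m[D→φ6] = [F, T]
r2 m[D→φ7] = [F, F]
r2 m[S→φ5] = [F, T]
r2 m[S→φ6] = [T, T]
r3 m[φ0→H] = [F, T]
r3 m[φ0→Q] = [F, F]
r3 m[φ1→H] = [F, T]
r3 m[φ1→P] = [F, F]
r3 m[φ2→H] = [F, F]
r3 m[φ2→D] = [F, F]
r3 m[φ3→P] = [T, F]
r3 m[φ3→B] = [T, F]
r3 m[φ4→N] = [T, F]
r3 m[φ4→B] = [T, F]
r3 m[φ5→H] = [T, T]
r3 m[φ5→S] = [F, F]
r3 m[φ6→D] = [T, F]
r3 m[φ6→S] = [F, F]
r3 m[φ7→P] = [F, F]
r3 m[φ7→D] = [T, F]
r3 m[φ8→P] = [F, T]
r3 m[φ8→B] = [F, T]
r3 m[H→φ0] = [F, F]
r3 m[H→φ1] = [F, F]
r3 m[H→φ2] = [F, T]
r3 m[H→φ5] = [F, F]
r3 m[P→φ1] = [T, F]
r3 m[P→φ3] = [T, F]
r3 m[P→φ7] = [T, F]
r3 m[P→φ8] = [T, F]
r3 m[N→φ4] = [T, T]
r3 m[B→φ3] = [T, F]
r3 m[B→φ4] = [T, F]
r3 m[B→φ8] = [T, F]
r3 m[Q→φ0] = [T, T]
r3 m[D→φ2] = [T, F]
r3 m[D→φ6] = [F, T]
r3 m[D→φ7] = [F, F]
r3 m[S→φ5] = [F, T]
r3 m[S→φ6] = [T, T]
r4 m[φ0→H] = [F, T]
r4 m[φ0→Q] = [F, F]
r4 m[φ1→H] = [F, T]
r4 m[φ1→P] = [F, F]
r4 m[φ2→H] = [F, F]
r4 m[φ2→D] = [F, F]
r4 m[φ3→P] = [T, F]
r4 m[φ3→B] = [T, F]
r4 m[φ4→N] = [T, F]
r4 m[φ4→B] = [T, F]
r4 m[φ5→H] = [T, T]
r4 m[φ5→S] = [F, F]
r4 m[φ6→D] = [T, F]
r4 m[φ6→S] = [F, F]
r4 m[φ7→P] = [F, F]
r4 m[φ7→D] = [T, F]
r4 m[φ8→P] = [F, T]
r4 m[φ8→B] = [F, T]
r4 m[H→φ0] = [F, F]
r4 m[H→φ1] = [F, F]
r4 m[H→φ2] = [F, T]
r4 m[H→φ5] = [F, F]
r4 m[P→φ1] = [F, F]
r4 m[P→φ3] = [F, F]
r4 m[P→φ7] = [F, F]
r4 m[P→φ8] = [F, F]
r4 m[N→φ4] = [T, T]
r4 m[B→φ3] = [F, F]
r4 m[B→φ4] = [F, F]
r4 m[B→φ8] = [T, F]
r4 m[Q→φ0] = [T, T]
r4 m[D→φ2] = [T, F]
r4 m[D→φ6] = [F, F]
r4 m[D→φ7] = [F, F]
r4 m[S→φ5] = [F, F]
r4 m[S→φ6] = [F, F]

message @ round 4 = [F, F]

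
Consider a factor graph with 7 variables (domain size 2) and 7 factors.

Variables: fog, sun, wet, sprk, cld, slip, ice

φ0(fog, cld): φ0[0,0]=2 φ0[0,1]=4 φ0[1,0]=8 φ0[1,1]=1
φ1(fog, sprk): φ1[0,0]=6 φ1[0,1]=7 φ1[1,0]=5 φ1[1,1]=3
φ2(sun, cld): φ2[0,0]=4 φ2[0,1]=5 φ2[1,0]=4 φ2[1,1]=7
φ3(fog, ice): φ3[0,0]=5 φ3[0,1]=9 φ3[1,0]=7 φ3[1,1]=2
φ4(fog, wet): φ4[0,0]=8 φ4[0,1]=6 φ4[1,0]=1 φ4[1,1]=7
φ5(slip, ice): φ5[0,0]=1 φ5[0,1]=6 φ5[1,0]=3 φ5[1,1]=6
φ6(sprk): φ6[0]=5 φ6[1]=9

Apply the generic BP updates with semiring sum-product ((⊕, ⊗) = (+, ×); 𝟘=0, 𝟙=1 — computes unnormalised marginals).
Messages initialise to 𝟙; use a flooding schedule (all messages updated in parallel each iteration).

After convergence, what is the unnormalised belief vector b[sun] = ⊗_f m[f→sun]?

b[sun] = [5466752, 6843264]

init: all messages = 𝟙 over 2 values
r1 m[φ0→fog] = [6, 9]
r1 m[φ0→cld] = [10, 5]
r1 m[φ1→fog] = [13, 8]
r1 m[φ1→sprk] = [11, 10]
r1 m[φ2→sun] = [9, 11]
r1 m[φ2→cld] = [8, 12]
r1 m[φ3→fog] = [14, 9]
r1 m[φ3→ice] = [12, 11]
r1 m[φ4→fog] = [14, 8]
r1 m[φ4→wet] = [9, 13]
r1 m[φ5→slip] = [7, 9]
r1 m[φ5→ice] = [4, 12]
r1 m[φ6→sprk] = [5, 9]
r1 m[fog→φ0] = [1, 1]
r1 m[fog→φ1] = [1, 1]
r1 m[fog→φ3] = [1, 1]
r1 m[fog→φ4] = [1, 1]
r1 m[sun→φ2] = [1, 1]
r1 m[wet→φ4] = [1, 1]
r1 m[sprk→φ1] = [1, 1]
r1 m[sprk→φ6] = [1, 1]
r1 m[cld→φ0] = [1, 1]
r1 m[cld→φ2] = [1, 1]
r1 m[slip→φ5] = [1, 1]
r1 m[ice→φ3] = [1, 1]
r1 m[ice→φ5] = [1, 1]
r2 m[φ0→fog] = [6, 9]
r2 m[φ0→cld] = [10, 5]
r2 m[φ1→fog] = [13, 8]
r2 m[φ1→sprk] = [11, 10]
r2 m[φ2→sun] = [9, 11]
r2 m[φ2→cld] = [8, 12]
r2 m[φ3→fog] = [14, 9]
r2 m[φ3→ice] = [12, 11]
r2 m[φ4→fog] = [14, 8]
r2 m[φ4→wet] = [9, 13]
r2 m[φ5→slip] = [7, 9]
r2 m[φ5→ice] = [4, 12]
r2 m[φ6→sprk] = [5, 9]
r2 m[fog→φ0] = [2548, 576]
r2 m[fog→φ1] = [1176, 648]
r2 m[fog→φ3] = [1092, 576]
r2 m[fog→φ4] = [1092, 648]
r2 m[sun→φ2] = [1, 1]
r2 m[wet→φ4] = [1, 1]
r2 m[sprk→φ1] = [5, 9]
r2 m[sprk→φ6] = [11, 10]
r2 m[cld→φ0] = [8, 12]
r2 m[cld→φ2] = [10, 5]
r2 m[slip→φ5] = [1, 1]
r2 m[ice→φ3] = [4, 12]
r2 m[ice→φ5] = [12, 11]
r3 m[φ0→fog] = [64, 76]
r3 m[φ0→cld] = [9704, 10768]
r3 m[φ1→fog] = [93, 52]
r3 m[φ1→sprk] = [10296, 10176]
r3 m[φ2→sun] = [65, 75]
r3 m[φ2→cld] = [8, 12]
r3 m[φ3→fog] = [128, 52]
r3 m[φ3→ice] = [9492, 10980]
r3 m[φ4→fog] = [14, 8]
r3 m[φ4→wet] = [9384, 11088]
r3 m[φ5→slip] = [78, 102]
r3 m[φ5→ice] = [4, 12]
r3 m[φ6→sprk] = [5, 9]
r3 m[fog→φ0] = [2548, 576]
r3 m[fog→φ1] = [1176, 648]
r3 m[fog→φ3] = [1092, 576]
r3 m[fog→φ4] = [1092, 648]
r3 m[sun→φ2] = [1, 1]
r3 m[wet→φ4] = [1, 1]
r3 m[sprk→φ1] = [5, 9]
r3 m[sprk→φ6] = [11, 10]
r3 m[cld→φ0] = [8, 12]
r3 m[cld→φ2] = [10, 5]
r3 m[slip→φ5] = [1, 1]
r3 m[ice→φ3] = [4, 12]
r3 m[ice→φ5] = [12, 11]
r4 m[φ0→fog] = [64, 76]
r4 m[φ0→cld] = [9704, 10768]
r4 m[φ1→fog] = [93, 52]
r4 m[φ1→sprk] = [10296, 10176]
r4 m[φ2→sun] = [65, 75]
r4 m[φ2→cld] = [8, 12]
r4 m[φ3→fog] = [128, 52]
r4 m[φ3→ice] = [9492, 10980]
r4 m[φ4→fog] = [14, 8]
r4 m[φ4→wet] = [9384, 11088]
r4 m[φ5→slip] = [78, 102]
r4 m[φ5→ice] = [4, 12]
r4 m[φ6→sprk] = [5, 9]
r4 m[fog→φ0] = [166656, 21632]
r4 m[fog→φ1] = [114688, 31616]
r4 m[fog→φ3] = [83328, 31616]
r4 m[fog→φ4] = [761856, 205504]
r4 m[sun→φ2] = [1, 1]
r4 m[wet→φ4] = [1, 1]
r4 m[sprk→φ1] = [5, 9]
r4 m[sprk→φ6] = [10296, 10176]
r4 m[cld→φ0] = [8, 12]
r4 m[cld→φ2] = [9704, 10768]
r4 m[slip→φ5] = [1, 1]
r4 m[ice→φ3] = [4, 12]
r4 m[ice→φ5] = [9492, 10980]
r5 m[φ0→fog] = [64, 76]
r5 m[φ0→cld] = [506368, 688256]
r5 m[φ1→fog] = [93, 52]
r5 m[φ1→sprk] = [846208, 897664]
r5 m[φ2→sun] = [92656, 114192]
r5 m[φ2→cld] = [8, 12]
r5 m[φ3→fog] = [128, 52]
r5 m[φ3→ice] = [637952, 813184]
r5 m[φ4→fog] = [14, 8]
r5 m[φ4→wet] = [6300352, 6009664]
r5 m[φ5→slip] = [75372, 94356]
r5 m[φ5→ice] = [4, 12]
r5 m[φ6→sprk] = [5, 9]
r5 m[fog→φ0] = [166656, 21632]
r5 m[fog→φ1] = [114688, 31616]
r5 m[fog→φ3] = [83328, 31616]
r5 m[fog→φ4] = [761856, 205504]
r5 m[sun→φ2] = [1, 1]
r5 m[wet→φ4] = [1, 1]
r5 m[sprk→φ1] = [5, 9]
r5 m[sprk→φ6] = [10296, 10176]
r5 m[cld→φ0] = [8, 12]
r5 m[cld→φ2] = [9704, 10768]
r5 m[slip→φ5] = [1, 1]
r5 m[ice→φ3] = [4, 12]
r5 m[ice→φ5] = [9492, 10980]
r6 m[φ0→fog] = [64, 76]
r6 m[φ0→cld] = [506368, 688256]
r6 m[φ1→fog] = [93, 52]
r6 m[φ1→sprk] = [846208, 897664]
r6 m[φ2→sun] = [92656, 114192]
r6 m[φ2→cld] = [8, 12]
r6 m[φ3→fog] = [128, 52]
r6 m[φ3→ice] = [637952, 813184]
r6 m[φ4→fog] = [14, 8]
r6 m[φ4→wet] = [6300352, 6009664]
r6 m[φ5→slip] = [75372, 94356]
r6 m[φ5→ice] = [4, 12]
r6 m[φ6→sprk] = [5, 9]
r6 m[fog→φ0] = [166656, 21632]
r6 m[fog→φ1] = [114688, 31616]
r6 m[fog→φ3] = [83328, 31616]
r6 m[fog→φ4] = [761856, 205504]
r6 m[sun→φ2] = [1, 1]
r6 m[wet→φ4] = [1, 1]
r6 m[sprk→φ1] = [5, 9]
r6 m[sprk→φ6] = [846208, 897664]
r6 m[cld→φ0] = [8, 12]
r6 m[cld→φ2] = [506368, 688256]
r6 m[slip→φ5] = [1, 1]
r6 m[ice→φ3] = [4, 12]
r6 m[ice→φ5] = [637952, 813184]
r7 m[φ0→fog] = [64, 76]
r7 m[φ0→cld] = [506368, 688256]
r7 m[φ1→fog] = [93, 52]
r7 m[φ1→sprk] = [846208, 897664]
r7 m[φ2→sun] = [5466752, 6843264]
r7 m[φ2→cld] = [8, 12]
r7 m[φ3→fog] = [128, 52]
r7 m[φ3→ice] = [637952, 813184]
r7 m[φ4→fog] = [14, 8]
r7 m[φ4→wet] = [6300352, 6009664]
r7 m[φ5→slip] = [5517056, 6792960]
r7 m[φ5→ice] = [4, 12]
r7 m[φ6→sprk] = [5, 9]
r7 m[fog→φ0] = [166656, 21632]
r7 m[fog→φ1] = [114688, 31616]
r7 m[fog→φ3] = [83328, 31616]
r7 m[fog→φ4] = [761856, 205504]
r7 m[sun→φ2] = [1, 1]
r7 m[wet→φ4] = [1, 1]
r7 m[sprk→φ1] = [5, 9]
r7 m[sprk→φ6] = [846208, 897664]
r7 m[cld→φ0] = [8, 12]
r7 m[cld→φ2] = [506368, 688256]
r7 m[slip→φ5] = [1, 1]
r7 m[ice→φ3] = [4, 12]
r7 m[ice→φ5] = [637952, 813184]
r8 m[φ0→fog] = [64, 76]
r8 m[φ0→cld] = [506368, 688256]
r8 m[φ1→fog] = [93, 52]
r8 m[φ1→sprk] = [846208, 897664]
r8 m[φ2→sun] = [5466752, 6843264]
r8 m[φ2→cld] = [8, 12]
r8 m[φ3→fog] = [128, 52]
r8 m[φ3→ice] = [637952, 813184]
r8 m[φ4→fog] = [14, 8]
r8 m[φ4→wet] = [6300352, 6009664]
r8 m[φ5→slip] = [5517056, 6792960]
r8 m[φ5→ice] = [4, 12]
r8 m[φ6→sprk] = [5, 9]
r8 m[fog→φ0] = [166656, 21632]
r8 m[fog→φ1] = [114688, 31616]
r8 m[fog→φ3] = [83328, 31616]
r8 m[fog→φ4] = [761856, 205504]
r8 m[sun→φ2] = [1, 1]
r8 m[wet→φ4] = [1, 1]
r8 m[sprk→φ1] = [5, 9]
r8 m[sprk→φ6] = [846208, 897664]
r8 m[cld→φ0] = [8, 12]
r8 m[cld→φ2] = [506368, 688256]
r8 m[slip→φ5] = [1, 1]
r8 m[ice→φ3] = [4, 12]
r8 m[ice→φ5] = [637952, 813184]
fixed point reached at round 8
b[sun] = ⊗ incoming = [5466752, 6843264]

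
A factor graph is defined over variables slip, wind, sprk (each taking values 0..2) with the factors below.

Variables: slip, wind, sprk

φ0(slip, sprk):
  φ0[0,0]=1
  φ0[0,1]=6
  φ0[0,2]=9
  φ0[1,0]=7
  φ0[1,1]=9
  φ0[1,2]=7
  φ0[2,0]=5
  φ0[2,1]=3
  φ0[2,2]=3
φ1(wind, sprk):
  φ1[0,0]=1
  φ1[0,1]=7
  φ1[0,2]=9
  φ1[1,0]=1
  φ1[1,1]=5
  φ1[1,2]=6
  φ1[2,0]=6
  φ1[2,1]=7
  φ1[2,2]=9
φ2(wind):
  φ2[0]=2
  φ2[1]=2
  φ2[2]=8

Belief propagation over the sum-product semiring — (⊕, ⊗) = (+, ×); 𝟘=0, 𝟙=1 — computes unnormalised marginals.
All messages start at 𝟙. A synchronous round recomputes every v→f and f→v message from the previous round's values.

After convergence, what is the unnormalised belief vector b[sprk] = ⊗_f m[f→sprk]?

b[sprk] = [676, 1440, 1938]

init: all messages = 𝟙 over 3 values
r1 m[φ0→slip] = [16, 23, 11]
r1 m[φ0→sprk] = [13, 18, 19]
r1 m[φ1→wind] = [17, 12, 22]
r1 m[φ1→sprk] = [8, 19, 24]
r1 m[φ2→wind] = [2, 2, 8]
r1 m[slip→φ0] = [1, 1, 1]
r1 m[wind→φ1] = [1, 1, 1]
r1 m[wind→φ2] = [1, 1, 1]
r1 m[sprk→φ0] = [1, 1, 1]
r1 m[sprk→φ1] = [1, 1, 1]
r2 m[φ0→slip] = [16, 23, 11]
r2 m[φ0→sprk] = [13, 18, 19]
r2 m[φ1→wind] = [17, 12, 22]
r2 m[φ1→sprk] = [8, 19, 24]
r2 m[φ2→wind] = [2, 2, 8]
r2 m[slip→φ0] = [1, 1, 1]
r2 m[wind→φ1] = [2, 2, 8]
r2 m[wind→φ2] = [17, 12, 22]
r2 m[sprk→φ0] = [8, 19, 24]
r2 m[sprk→φ1] = [13, 18, 19]
r3 m[φ0→slip] = [338, 395, 169]
r3 m[φ0→sprk] = [13, 18, 19]
r3 m[φ1→wind] = [310, 217, 375]
r3 m[φ1→sprk] = [52, 80, 102]
r3 m[φ2→wind] = [2, 2, 8]
r3 m[slip→φ0] = [1, 1, 1]
r3 m[wind→φ1] = [2, 2, 8]
r3 m[wind→φ2] = [17, 12, 22]
r3 m[sprk→φ0] = [8, 19, 24]
r3 m[sprk→φ1] = [13, 18, 19]
r4 m[φ0→slip] = [338, 395, 169]
r4 m[φ0→sprk] = [13, 18, 19]
r4 m[φ1→wind] = [310, 217, 375]
r4 m[φ1→sprk] = [52, 80, 102]
r4 m[φ2→wind] = [2, 2, 8]
r4 m[slip→φ0] = [1, 1, 1]
r4 m[wind→φ1] = [2, 2, 8]
r4 m[wind→φ2] = [310, 217, 375]
r4 m[sprk→φ0] = [52, 80, 102]
r4 m[sprk→φ1] = [13, 18, 19]
r5 m[φ0→slip] = [1450, 1798, 806]
r5 m[φ0→sprk] = [13, 18, 19]
r5 m[φ1→wind] = [310, 217, 375]
r5 m[φ1→sprk] = [52, 80, 102]
r5 m[φ2→wind] = [2, 2, 8]
r5 m[slip→φ0] = [1, 1, 1]
r5 m[wind→φ1] = [2, 2, 8]
r5 m[wind→φ2] = [310, 217, 375]
r5 m[sprk→φ0] = [52, 80, 102]
r5 m[sprk→φ1] = [13, 18, 19]
r6 m[φ0→slip] = [1450, 1798, 806]
r6 m[φ0→sprk] = [13, 18, 19]
r6 m[φ1→wind] = [310, 217, 375]
r6 m[φ1→sprk] = [52, 80, 102]
r6 m[φ2→wind] = [2, 2, 8]
r6 m[slip→φ0] = [1, 1, 1]
r6 m[wind→φ1] = [2, 2, 8]
r6 m[wind→φ2] = [310, 217, 375]
r6 m[sprk→φ0] = [52, 80, 102]
r6 m[sprk→φ1] = [13, 18, 19]
fixed point reached at round 6
b[sprk] = ⊗ incoming = [676, 1440, 1938]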